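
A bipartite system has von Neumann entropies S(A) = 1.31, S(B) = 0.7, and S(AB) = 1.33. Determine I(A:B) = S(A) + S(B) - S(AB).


I(A:B) = S(A) + S(B) - S(AB)
= 1.31 + 0.7 - 1.33
= 0.6800

0.6800


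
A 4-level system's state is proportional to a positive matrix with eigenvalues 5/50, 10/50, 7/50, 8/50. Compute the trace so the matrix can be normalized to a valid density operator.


tr(M) = sum of eigenvalues
= 5/50 + 10/50 + 7/50 + 8/50
= 30/50
= 0.6000

0.6000


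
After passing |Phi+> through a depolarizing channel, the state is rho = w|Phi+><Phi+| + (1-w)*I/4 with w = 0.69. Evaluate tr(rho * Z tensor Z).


|Phi+> = (|00> + |11>)/sqrt(2)
For the pure Bell state, <Z_A Z_B> = +1 (Bell-state Pauli correlator).
The maximally-mixed part I/4 has tr(I/4 * P tensor P) = 0 for any traceless Pauli P.
So <Z_A Z_B>_rho = w * (+1) + (1 - w) * 0
= 0.69 * (+1)
= 0.6900

0.6900


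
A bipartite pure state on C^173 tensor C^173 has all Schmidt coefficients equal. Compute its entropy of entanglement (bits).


For a maximally entangled state in d x d:
S = log2(d) = log2(173)
= 7.4346

7.4346


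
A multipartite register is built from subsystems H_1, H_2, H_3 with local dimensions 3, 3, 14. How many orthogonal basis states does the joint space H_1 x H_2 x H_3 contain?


dim(H_1 x H_2 x H_3) = 3 * 3 * 14
= 9 * 14
= 126

126


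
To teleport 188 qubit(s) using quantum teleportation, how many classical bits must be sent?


Quantum teleportation requires 2 classical bits per qubit teleported.
188 qubit(s) -> 2 * 188 = 376 classical bits

376


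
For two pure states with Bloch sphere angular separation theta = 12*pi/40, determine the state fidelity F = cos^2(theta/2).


For states separated by angle theta on Bloch sphere:
F = cos^2(theta/2)
theta = 12*pi/40 = 0.9425
theta/2 = 0.4712
cos(theta/2) = 0.8910
F = 0.7939

0.7939


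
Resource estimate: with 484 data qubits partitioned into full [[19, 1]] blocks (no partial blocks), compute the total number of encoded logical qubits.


Each code block uses 19 physical qubits for 1 logical qubit(s).
Number of complete blocks = floor(484 / 19) = 25
Logical qubits = 25 * 1
= 25

25


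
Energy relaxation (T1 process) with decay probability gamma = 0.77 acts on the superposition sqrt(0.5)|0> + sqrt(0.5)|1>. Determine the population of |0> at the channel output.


For amplitude damping with parameter gamma on state sqrt(a)|0> + sqrt(b)|1>:
alpha^2 = 0.5, beta^2 = 0.5
P(|0>) = alpha^2 + gamma * beta^2
= 0.5 + 0.77 * 0.5
= 0.5 + 0.3850
= 0.8850

0.8850


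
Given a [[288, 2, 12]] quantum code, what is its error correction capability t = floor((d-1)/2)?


Code parameters: [[288, 2, 12]], distance d = 12.
Number of correctable errors = floor((d-1)/2)
= floor((12 - 1)/2)
= floor(11/2)
= 5

5


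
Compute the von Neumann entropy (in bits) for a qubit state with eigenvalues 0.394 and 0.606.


S = -p*log2(p) - (1-p)*log2(1-p)
p = 0.3940, 1-p = 0.6060
= -0.3940 * log2(0.3940) - 0.6060 * log2(0.6060)
= -(-0.5294) - (-0.4379)
= 0.9673

0.9673


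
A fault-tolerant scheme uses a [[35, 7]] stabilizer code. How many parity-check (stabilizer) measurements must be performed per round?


For an [[n,k]] stabilizer code:
Number of stabilizer generators = n - k
= 35 - 7
= 28

28


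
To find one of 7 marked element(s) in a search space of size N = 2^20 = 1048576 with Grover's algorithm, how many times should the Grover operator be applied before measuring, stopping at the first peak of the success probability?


After j Grover iterations the success probability is P(j) = sin^2((2j+1)*theta), where sin(theta) = sqrt(k/N).
N = 2^20 = 1048576, k = 7
sin(theta) = sqrt(k/N) = 0.002583741515
theta = arcsin(sqrt(k/N)) = 0.002583744389 rad
P(j) reaches its first maximum when (2j+1)*theta is as close as possible to pi/2, i.e. j = round(pi/(4*theta) - 1/2).
pi/(4*theta) - 1/2 = 303.4767
(For comparison, the common estimate pi/4 * sqrt(N/k) = 303.9771; the exact maximiser is used here.)
Optimal iterations = 303

303


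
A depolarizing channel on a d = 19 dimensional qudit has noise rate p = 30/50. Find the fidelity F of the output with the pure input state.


F = (1-p) + p/d
= (1 - 0.6000) + 0.6000/19
= 0.4000 + 0.0316
= 0.4316

0.4316


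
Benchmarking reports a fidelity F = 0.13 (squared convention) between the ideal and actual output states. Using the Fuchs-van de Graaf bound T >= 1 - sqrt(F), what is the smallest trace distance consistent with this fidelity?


Fuchs-van de Graaf (squared-fidelity convention): 1 - sqrt(F) <= T <= sqrt(1 - F).
Lower bound: T >= 1 - sqrt(F)
sqrt(F) = sqrt(0.13) = 0.3606
T >= 1 - 0.3606
T >= 0.6394

0.6394


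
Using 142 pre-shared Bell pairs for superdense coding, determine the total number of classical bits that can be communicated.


Superdense coding allows 2 classical bits per shared entangled pair.
142 pair(s) -> 2 * 142 = 284 classical bits

284


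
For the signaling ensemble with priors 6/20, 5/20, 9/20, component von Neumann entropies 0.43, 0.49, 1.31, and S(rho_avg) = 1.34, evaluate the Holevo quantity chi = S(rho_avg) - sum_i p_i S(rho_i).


chi = S(rho) - sum_i p_i * S(rho_i)
Weighted entropy = 6/20 * 0.43 + 5/20 * 0.49 + 9/20 * 1.31
= 0.8410
chi = 1.34 - 0.8410
= 0.4990

0.4990


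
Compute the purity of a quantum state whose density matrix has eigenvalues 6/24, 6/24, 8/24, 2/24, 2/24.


tr(rho^2) = sum of eigenvalues squared
= (6/24)^2 + (6/24)^2 + (8/24)^2 + (2/24)^2 + (2/24)^2
= (36 + 36 + 64 + 4 + 4) / 576
= 144/576
= 0.2500

0.2500


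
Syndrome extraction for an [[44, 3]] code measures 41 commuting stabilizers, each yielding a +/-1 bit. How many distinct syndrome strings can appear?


Each stabilizer generator gives a binary (+1 or -1) measurement outcome.
With 41 independent generators:
Total syndromes = 2^41
= 2199023255552

2199023255552


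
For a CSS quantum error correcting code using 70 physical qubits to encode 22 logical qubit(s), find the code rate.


Code rate R = k/n
= 22/70
= 0.3143

0.3143


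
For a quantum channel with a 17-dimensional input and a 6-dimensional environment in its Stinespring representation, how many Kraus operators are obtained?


Tracing out the environment in an orthonormal basis {|i>_E} gives Kraus operators K_i = <i|_E U |0>_E.
Number of Kraus operators = dim(H_env) = d_env
= 6

6


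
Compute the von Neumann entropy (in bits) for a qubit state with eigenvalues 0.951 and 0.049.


S = -p*log2(p) - (1-p)*log2(1-p)
p = 0.9510, 1-p = 0.0490
= -0.9510 * log2(0.9510) - 0.0490 * log2(0.0490)
= -(-0.0689) - (-0.2132)
= 0.2821

0.2821


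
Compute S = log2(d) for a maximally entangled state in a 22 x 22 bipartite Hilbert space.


For a maximally entangled state in d x d:
S = log2(d) = log2(22)
= 4.4594

4.4594


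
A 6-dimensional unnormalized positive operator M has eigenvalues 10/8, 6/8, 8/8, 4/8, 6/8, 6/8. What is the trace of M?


tr(M) = sum of eigenvalues
= 10/8 + 6/8 + 8/8 + 4/8 + 6/8 + 6/8
= 40/8
= 5.0000

5.0000


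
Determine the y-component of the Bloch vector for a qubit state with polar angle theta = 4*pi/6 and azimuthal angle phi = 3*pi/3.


theta = 2.0944, phi = 3.1416
r_y = sin(theta)*sin(phi) = 0.8660 * 0.0000
r_y = 0.0000

0.0000


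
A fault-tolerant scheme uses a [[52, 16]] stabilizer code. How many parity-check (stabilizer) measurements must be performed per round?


For an [[n,k]] stabilizer code:
Number of stabilizer generators = n - k
= 52 - 16
= 36

36


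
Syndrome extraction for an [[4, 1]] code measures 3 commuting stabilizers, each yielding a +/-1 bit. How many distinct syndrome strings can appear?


Each stabilizer generator gives a binary (+1 or -1) measurement outcome.
With 3 independent generators:
Total syndromes = 2^3
= 8

8


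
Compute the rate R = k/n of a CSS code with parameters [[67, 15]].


Code rate R = k/n
= 15/67
= 0.2239

0.2239


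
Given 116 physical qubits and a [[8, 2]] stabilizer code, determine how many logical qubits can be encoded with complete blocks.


Each code block uses 8 physical qubits for 2 logical qubit(s).
Number of complete blocks = floor(116 / 8) = 14
Logical qubits = 14 * 2
= 28

28


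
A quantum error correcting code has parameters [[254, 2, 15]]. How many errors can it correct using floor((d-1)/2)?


Code parameters: [[254, 2, 15]], distance d = 15.
Number of correctable errors = floor((d-1)/2)
= floor((15 - 1)/2)
= floor(14/2)
= 7

7


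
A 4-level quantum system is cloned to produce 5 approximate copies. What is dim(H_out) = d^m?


Output space = H^(tensor 5) where dim(H) = 4
dim = 4^5
= 16 (after 2 factors)
= 64 (after 3 factors)
= 256 (after 4 factors)
= 1024 (after 5 factors)
= 1024

1024


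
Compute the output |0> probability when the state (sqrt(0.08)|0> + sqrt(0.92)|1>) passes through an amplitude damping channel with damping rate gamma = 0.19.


For amplitude damping with parameter gamma on state sqrt(a)|0> + sqrt(b)|1>:
alpha^2 = 0.08, beta^2 = 0.92
P(|0>) = alpha^2 + gamma * beta^2
= 0.08 + 0.19 * 0.92
= 0.08 + 0.1748
= 0.2548

0.2548


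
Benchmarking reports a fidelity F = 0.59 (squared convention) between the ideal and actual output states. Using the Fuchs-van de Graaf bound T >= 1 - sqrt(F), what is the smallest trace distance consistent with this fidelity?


Fuchs-van de Graaf (squared-fidelity convention): 1 - sqrt(F) <= T <= sqrt(1 - F).
Lower bound: T >= 1 - sqrt(F)
sqrt(F) = sqrt(0.59) = 0.7681
T >= 1 - 0.7681
T >= 0.2319

0.2319


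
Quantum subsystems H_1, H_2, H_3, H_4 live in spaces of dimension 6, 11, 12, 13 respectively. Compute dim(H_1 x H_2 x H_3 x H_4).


dim(H_1 x H_2 x H_3 x H_4) = 6 * 11 * 12 * 13
= 66 * 12 * 13
= 792 * 13
= 10296

10296


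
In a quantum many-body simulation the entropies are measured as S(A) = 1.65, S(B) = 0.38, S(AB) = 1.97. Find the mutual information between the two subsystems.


I(A:B) = S(A) + S(B) - S(AB)
= 1.65 + 0.38 - 1.97
= 0.0600

0.0600


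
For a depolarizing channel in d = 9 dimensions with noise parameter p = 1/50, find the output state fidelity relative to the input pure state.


F = (1-p) + p/d
= (1 - 0.0200) + 0.0200/9
= 0.9800 + 0.0022
= 0.9822

0.9822


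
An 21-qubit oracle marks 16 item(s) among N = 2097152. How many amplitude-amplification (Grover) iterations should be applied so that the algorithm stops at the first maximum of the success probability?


After j Grover iterations the success probability is P(j) = sin^2((2j+1)*theta), where sin(theta) = sqrt(k/N).
N = 2^21 = 2097152, k = 16
sin(theta) = sqrt(k/N) = 0.002762135864
theta = arcsin(sqrt(k/N)) = 0.002762139376 rad
P(j) reaches its first maximum when (2j+1)*theta is as close as possible to pi/2, i.e. j = round(pi/(4*theta) - 1/2).
pi/(4*theta) - 1/2 = 283.8441
(For comparison, the common estimate pi/4 * sqrt(N/k) = 284.3445; the exact maximiser is used here.)
Optimal iterations = 284

284


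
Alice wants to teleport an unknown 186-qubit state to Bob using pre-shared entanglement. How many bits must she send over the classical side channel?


Quantum teleportation requires 2 classical bits per qubit teleported.
186 qubit(s) -> 2 * 186 = 372 classical bits

372


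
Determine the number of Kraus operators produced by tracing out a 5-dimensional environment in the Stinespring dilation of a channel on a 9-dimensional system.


Tracing out the environment in an orthonormal basis {|i>_E} gives Kraus operators K_i = <i|_E U |0>_E.
Number of Kraus operators = dim(H_env) = d_env
= 5

5


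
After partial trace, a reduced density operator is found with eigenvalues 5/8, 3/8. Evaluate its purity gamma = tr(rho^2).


tr(rho^2) = sum of eigenvalues squared
= (5/8)^2 + (3/8)^2
= (25 + 9) / 64
= 34/64
= 0.5312

0.5312


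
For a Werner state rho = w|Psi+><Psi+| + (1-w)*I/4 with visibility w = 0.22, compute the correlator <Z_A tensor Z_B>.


|Psi+> = (|01> + |10>)/sqrt(2)
For the pure Bell state, <Z_A Z_B> = -1 (Bell-state Pauli correlator).
The maximally-mixed part I/4 has tr(I/4 * P tensor P) = 0 for any traceless Pauli P.
So <Z_A Z_B>_rho = w * (-1) + (1 - w) * 0
= 0.22 * (-1)
= -0.2200

-0.2200


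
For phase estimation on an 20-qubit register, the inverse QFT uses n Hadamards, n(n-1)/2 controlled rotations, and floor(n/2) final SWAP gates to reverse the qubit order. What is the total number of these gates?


Hadamard gates: 20
Controlled rotations: n*(n-1)/2 = 20*19/2 = 190
SWAP gates: floor(n/2) = floor(20/2) = 10
Total = 20 + 190 + 10
= 220

220


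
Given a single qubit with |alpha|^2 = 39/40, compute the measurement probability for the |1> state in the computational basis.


|alpha|^2 = 39/40 = 0.9750
|beta|^2 = 1 - 39/40 = 1/40 = 0.0250
P(|1>) = |beta|^2 = 0.0250

0.0250


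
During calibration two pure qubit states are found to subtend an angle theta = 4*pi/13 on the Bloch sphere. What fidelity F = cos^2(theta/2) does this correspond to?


For states separated by angle theta on Bloch sphere:
F = cos^2(theta/2)
theta = 4*pi/13 = 0.9666
theta/2 = 0.4833
cos(theta/2) = 0.8855
F = 0.7840

0.7840


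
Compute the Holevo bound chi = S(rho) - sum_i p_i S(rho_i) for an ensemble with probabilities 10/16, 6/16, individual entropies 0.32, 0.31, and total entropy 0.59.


chi = S(rho) - sum_i p_i * S(rho_i)
Weighted entropy = 10/16 * 0.32 + 6/16 * 0.31
= 0.3163
chi = 0.59 - 0.3163
= 0.2737

0.2737


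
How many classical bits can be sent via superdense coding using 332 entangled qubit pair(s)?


Superdense coding allows 2 classical bits per shared entangled pair.
332 pair(s) -> 2 * 332 = 664 classical bits

664


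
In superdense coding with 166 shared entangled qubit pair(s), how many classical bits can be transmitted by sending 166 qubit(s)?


Superdense coding allows 2 classical bits per shared entangled pair.
166 pair(s) -> 2 * 166 = 332 classical bits

332


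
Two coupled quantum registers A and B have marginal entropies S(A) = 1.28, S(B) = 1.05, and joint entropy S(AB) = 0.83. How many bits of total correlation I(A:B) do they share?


I(A:B) = S(A) + S(B) - S(AB)
= 1.28 + 1.05 - 0.83
= 1.5000

1.5000


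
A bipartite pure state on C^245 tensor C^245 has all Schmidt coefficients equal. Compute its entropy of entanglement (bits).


For a maximally entangled state in d x d:
S = log2(d) = log2(245)
= 7.9366

7.9366


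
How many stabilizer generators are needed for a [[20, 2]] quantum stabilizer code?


For an [[n,k]] stabilizer code:
Number of stabilizer generators = n - k
= 20 - 2
= 18

18


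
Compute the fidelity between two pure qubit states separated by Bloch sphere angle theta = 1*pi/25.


For states separated by angle theta on Bloch sphere:
F = cos^2(theta/2)
theta = 1*pi/25 = 0.1257
theta/2 = 0.0628
cos(theta/2) = 0.9980
F = 0.9961

0.9961


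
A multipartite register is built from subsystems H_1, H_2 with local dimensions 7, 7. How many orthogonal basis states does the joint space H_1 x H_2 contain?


dim(H_1 x H_2) = 7 * 7
= 49

49


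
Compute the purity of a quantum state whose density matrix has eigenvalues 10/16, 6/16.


tr(rho^2) = sum of eigenvalues squared
= (10/16)^2 + (6/16)^2
= (100 + 36) / 256
= 136/256
= 0.5312

0.5312


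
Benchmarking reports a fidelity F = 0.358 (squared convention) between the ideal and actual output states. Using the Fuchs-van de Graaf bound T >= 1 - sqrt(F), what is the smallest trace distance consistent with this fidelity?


Fuchs-van de Graaf (squared-fidelity convention): 1 - sqrt(F) <= T <= sqrt(1 - F).
Lower bound: T >= 1 - sqrt(F)
sqrt(F) = sqrt(0.358) = 0.5983
T >= 1 - 0.5983
T >= 0.4017

0.4017


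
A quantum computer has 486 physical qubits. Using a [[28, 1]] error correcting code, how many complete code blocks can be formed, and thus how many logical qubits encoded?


Each code block uses 28 physical qubits for 1 logical qubit(s).
Number of complete blocks = floor(486 / 28) = 17
Logical qubits = 17 * 1
= 17

17


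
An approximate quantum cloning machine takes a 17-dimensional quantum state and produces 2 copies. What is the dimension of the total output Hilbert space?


Output space = H^(tensor 2) where dim(H) = 17
dim = 17^2
= 289

289


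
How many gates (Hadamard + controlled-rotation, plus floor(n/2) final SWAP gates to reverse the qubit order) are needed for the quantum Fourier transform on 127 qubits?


Hadamard gates: 127
Controlled rotations: n*(n-1)/2 = 127*126/2 = 8001
SWAP gates: floor(n/2) = floor(127/2) = 63
Total = 127 + 8001 + 63
= 8191

8191


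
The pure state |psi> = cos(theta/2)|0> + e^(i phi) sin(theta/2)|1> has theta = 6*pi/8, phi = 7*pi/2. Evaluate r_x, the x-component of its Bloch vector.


theta = 2.3562, phi = 10.9956
r_x = sin(theta)*cos(phi) = 0.7071 * 0.0000
r_x = 0.0000

0.0000


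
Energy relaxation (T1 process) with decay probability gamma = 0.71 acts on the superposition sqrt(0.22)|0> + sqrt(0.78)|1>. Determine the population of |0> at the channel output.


For amplitude damping with parameter gamma on state sqrt(a)|0> + sqrt(b)|1>:
alpha^2 = 0.22, beta^2 = 0.78
P(|0>) = alpha^2 + gamma * beta^2
= 0.22 + 0.71 * 0.78
= 0.22 + 0.5538
= 0.7738

0.7738


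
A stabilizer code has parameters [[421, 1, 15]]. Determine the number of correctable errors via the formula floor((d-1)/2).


Code parameters: [[421, 1, 15]], distance d = 15.
Number of correctable errors = floor((d-1)/2)
= floor((15 - 1)/2)
= floor(14/2)
= 7

7


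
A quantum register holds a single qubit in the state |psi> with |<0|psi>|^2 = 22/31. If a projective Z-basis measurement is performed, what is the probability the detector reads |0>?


|alpha|^2 = 22/31 = 0.7097
|beta|^2 = 1 - 22/31 = 9/31 = 0.2903
P(|0>) = |alpha|^2 = 0.7097

0.7097


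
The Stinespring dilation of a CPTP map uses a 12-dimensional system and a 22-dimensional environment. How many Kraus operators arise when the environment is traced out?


Tracing out the environment in an orthonormal basis {|i>_E} gives Kraus operators K_i = <i|_E U |0>_E.
Number of Kraus operators = dim(H_env) = d_env
= 22

22


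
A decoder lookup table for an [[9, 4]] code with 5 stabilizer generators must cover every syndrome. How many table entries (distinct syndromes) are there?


Each stabilizer generator gives a binary (+1 or -1) measurement outcome.
With 5 independent generators:
Total syndromes = 2^5
= 32

32


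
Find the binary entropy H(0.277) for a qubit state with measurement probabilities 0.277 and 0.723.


S = -p*log2(p) - (1-p)*log2(1-p)
p = 0.2770, 1-p = 0.7230
= -0.2770 * log2(0.2770) - 0.7230 * log2(0.7230)
= -(-0.5130) - (-0.3383)
= 0.8513

0.8513


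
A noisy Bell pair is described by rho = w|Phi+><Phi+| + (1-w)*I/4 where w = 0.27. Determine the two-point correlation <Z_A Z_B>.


|Phi+> = (|00> + |11>)/sqrt(2)
For the pure Bell state, <Z_A Z_B> = +1 (Bell-state Pauli correlator).
The maximally-mixed part I/4 has tr(I/4 * P tensor P) = 0 for any traceless Pauli P.
So <Z_A Z_B>_rho = w * (+1) + (1 - w) * 0
= 0.27 * (+1)
= 0.2700

0.2700


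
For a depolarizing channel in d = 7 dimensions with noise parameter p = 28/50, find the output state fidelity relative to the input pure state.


F = (1-p) + p/d
= (1 - 0.5600) + 0.5600/7
= 0.4400 + 0.0800
= 0.5200

0.5200


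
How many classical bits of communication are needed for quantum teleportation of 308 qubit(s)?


Quantum teleportation requires 2 classical bits per qubit teleported.
308 qubit(s) -> 2 * 308 = 616 classical bits

616


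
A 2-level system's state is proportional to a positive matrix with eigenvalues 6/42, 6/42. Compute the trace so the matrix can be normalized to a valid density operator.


tr(M) = sum of eigenvalues
= 6/42 + 6/42
= 12/42
= 0.2857

0.2857


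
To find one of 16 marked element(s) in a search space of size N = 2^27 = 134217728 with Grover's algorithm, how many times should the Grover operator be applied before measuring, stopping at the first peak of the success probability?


After j Grover iterations the success probability is P(j) = sin^2((2j+1)*theta), where sin(theta) = sqrt(k/N).
N = 2^27 = 134217728, k = 16
sin(theta) = sqrt(k/N) = 0.000345266983
theta = arcsin(sqrt(k/N)) = 0.0003452669899 rad
P(j) reaches its first maximum when (2j+1)*theta is as close as possible to pi/2, i.e. j = round(pi/(4*theta) - 1/2).
pi/(4*theta) - 1/2 = 2274.2560
(For comparison, the common estimate pi/4 * sqrt(N/k) = 2274.7561; the exact maximiser is used here.)
Optimal iterations = 2274

2274


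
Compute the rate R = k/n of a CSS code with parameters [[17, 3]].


Code rate R = k/n
= 3/17
= 0.1765

0.1765


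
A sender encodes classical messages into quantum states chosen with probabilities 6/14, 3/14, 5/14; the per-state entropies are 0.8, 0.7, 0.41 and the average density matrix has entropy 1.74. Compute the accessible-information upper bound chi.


chi = S(rho) - sum_i p_i * S(rho_i)
Weighted entropy = 6/14 * 0.8 + 3/14 * 0.7 + 5/14 * 0.41
= 0.6393
chi = 1.74 - 0.6393
= 1.1007

1.1007


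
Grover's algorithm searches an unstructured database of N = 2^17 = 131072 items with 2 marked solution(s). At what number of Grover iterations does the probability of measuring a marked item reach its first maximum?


After j Grover iterations the success probability is P(j) = sin^2((2j+1)*theta), where sin(theta) = sqrt(k/N).
N = 2^17 = 131072, k = 2
sin(theta) = sqrt(k/N) = 0.00390625
theta = arcsin(sqrt(k/N)) = 0.003906259934 rad
P(j) reaches its first maximum when (2j+1)*theta is as close as possible to pi/2, i.e. j = round(pi/(4*theta) - 1/2).
pi/(4*theta) - 1/2 = 200.5614
(For comparison, the common estimate pi/4 * sqrt(N/k) = 201.0619; the exact maximiser is used here.)
Optimal iterations = 201

201


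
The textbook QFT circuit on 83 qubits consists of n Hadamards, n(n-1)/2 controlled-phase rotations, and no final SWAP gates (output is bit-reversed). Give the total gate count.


Hadamard gates: 83
Controlled rotations: n*(n-1)/2 = 83*82/2 = 3403
SWAP gates: 0 (omitted)
Total = 83 + 3403
= 3486

3486


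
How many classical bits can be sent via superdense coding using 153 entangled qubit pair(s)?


Superdense coding allows 2 classical bits per shared entangled pair.
153 pair(s) -> 2 * 153 = 306 classical bits

306


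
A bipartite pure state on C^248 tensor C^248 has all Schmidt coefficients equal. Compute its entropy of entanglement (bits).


For a maximally entangled state in d x d:
S = log2(d) = log2(248)
= 7.9542

7.9542


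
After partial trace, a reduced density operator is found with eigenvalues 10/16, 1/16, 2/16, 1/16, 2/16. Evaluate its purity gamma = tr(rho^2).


tr(rho^2) = sum of eigenvalues squared
= (10/16)^2 + (1/16)^2 + (2/16)^2 + (1/16)^2 + (2/16)^2
= (100 + 1 + 4 + 1 + 4) / 256
= 110/256
= 0.4297

0.4297


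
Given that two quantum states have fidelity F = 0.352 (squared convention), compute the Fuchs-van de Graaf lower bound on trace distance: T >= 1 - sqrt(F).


Fuchs-van de Graaf (squared-fidelity convention): 1 - sqrt(F) <= T <= sqrt(1 - F).
Lower bound: T >= 1 - sqrt(F)
sqrt(F) = sqrt(0.352) = 0.5933
T >= 1 - 0.5933
T >= 0.4067

0.4067


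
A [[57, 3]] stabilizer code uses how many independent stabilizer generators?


For an [[n,k]] stabilizer code:
Number of stabilizer generators = n - k
= 57 - 3
= 54

54


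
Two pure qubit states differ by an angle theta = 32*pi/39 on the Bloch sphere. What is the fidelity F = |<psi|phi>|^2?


For states separated by angle theta on Bloch sphere:
F = cos^2(theta/2)
theta = 32*pi/39 = 2.5777
theta/2 = 1.2889
cos(theta/2) = 0.2782
F = 0.0774

0.0774


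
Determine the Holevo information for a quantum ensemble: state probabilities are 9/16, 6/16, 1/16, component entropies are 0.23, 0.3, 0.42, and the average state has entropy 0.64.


chi = S(rho) - sum_i p_i * S(rho_i)
Weighted entropy = 9/16 * 0.23 + 6/16 * 0.3 + 1/16 * 0.42
= 0.2681
chi = 0.64 - 0.2681
= 0.3719

0.3719


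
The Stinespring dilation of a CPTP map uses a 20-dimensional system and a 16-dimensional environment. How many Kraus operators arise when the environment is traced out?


Tracing out the environment in an orthonormal basis {|i>_E} gives Kraus operators K_i = <i|_E U |0>_E.
Number of Kraus operators = dim(H_env) = d_env
= 16

16


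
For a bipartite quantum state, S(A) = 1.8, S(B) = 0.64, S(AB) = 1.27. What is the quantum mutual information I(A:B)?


I(A:B) = S(A) + S(B) - S(AB)
= 1.8 + 0.64 - 1.27
= 1.1700

1.1700


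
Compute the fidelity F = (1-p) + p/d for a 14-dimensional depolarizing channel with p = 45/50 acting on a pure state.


F = (1-p) + p/d
= (1 - 0.9000) + 0.9000/14
= 0.1000 + 0.0643
= 0.1643

0.1643


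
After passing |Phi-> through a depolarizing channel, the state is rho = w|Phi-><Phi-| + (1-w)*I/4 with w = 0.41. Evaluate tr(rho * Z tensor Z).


|Phi-> = (|00> - |11>)/sqrt(2)
For the pure Bell state, <Z_A Z_B> = +1 (Bell-state Pauli correlator).
The maximally-mixed part I/4 has tr(I/4 * P tensor P) = 0 for any traceless Pauli P.
So <Z_A Z_B>_rho = w * (+1) + (1 - w) * 0
= 0.41 * (+1)
= 0.4100

0.4100


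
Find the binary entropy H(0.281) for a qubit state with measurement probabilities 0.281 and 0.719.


S = -p*log2(p) - (1-p)*log2(1-p)
p = 0.2810, 1-p = 0.7190
= -0.2810 * log2(0.2810) - 0.7190 * log2(0.7190)
= -(-0.5146) - (-0.3422)
= 0.8568

0.8568


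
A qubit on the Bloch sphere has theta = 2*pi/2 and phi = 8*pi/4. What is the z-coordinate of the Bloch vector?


theta = 3.1416, phi = 6.2832
r_z = cos(theta) = -1.0000

-1.0000


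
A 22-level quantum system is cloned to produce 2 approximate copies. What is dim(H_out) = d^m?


Output space = H^(tensor 2) where dim(H) = 22
dim = 22^2
= 484

484


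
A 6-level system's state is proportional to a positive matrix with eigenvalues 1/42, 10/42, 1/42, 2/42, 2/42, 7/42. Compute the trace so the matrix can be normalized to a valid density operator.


tr(M) = sum of eigenvalues
= 1/42 + 10/42 + 1/42 + 2/42 + 2/42 + 7/42
= 23/42
= 0.5476

0.5476


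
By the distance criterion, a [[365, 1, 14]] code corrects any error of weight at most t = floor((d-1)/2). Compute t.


Code parameters: [[365, 1, 14]], distance d = 14.
Number of correctable errors = floor((d-1)/2)
= floor((14 - 1)/2)
= floor(13/2)
= 6

6


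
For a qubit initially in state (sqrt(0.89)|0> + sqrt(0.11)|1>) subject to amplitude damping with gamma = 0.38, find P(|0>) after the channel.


For amplitude damping with parameter gamma on state sqrt(a)|0> + sqrt(b)|1>:
alpha^2 = 0.89, beta^2 = 0.11
P(|0>) = alpha^2 + gamma * beta^2
= 0.89 + 0.38 * 0.11
= 0.89 + 0.0418
= 0.9318

0.9318


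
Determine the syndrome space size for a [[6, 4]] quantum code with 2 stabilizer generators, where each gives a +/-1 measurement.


Each stabilizer generator gives a binary (+1 or -1) measurement outcome.
With 2 independent generators:
Total syndromes = 2^2
= 4

4


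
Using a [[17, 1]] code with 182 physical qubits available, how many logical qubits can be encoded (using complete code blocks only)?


Each code block uses 17 physical qubits for 1 logical qubit(s).
Number of complete blocks = floor(182 / 17) = 10
Logical qubits = 10 * 1
= 10

10


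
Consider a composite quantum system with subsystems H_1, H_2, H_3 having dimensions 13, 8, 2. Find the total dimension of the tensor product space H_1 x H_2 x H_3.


dim(H_1 x H_2 x H_3) = 13 * 8 * 2
= 104 * 2
= 208

208


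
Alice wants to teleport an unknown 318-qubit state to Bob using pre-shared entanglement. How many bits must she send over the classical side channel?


Quantum teleportation requires 2 classical bits per qubit teleported.
318 qubit(s) -> 2 * 318 = 636 classical bits

636


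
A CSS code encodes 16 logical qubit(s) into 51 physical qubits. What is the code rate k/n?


Code rate R = k/n
= 16/51
= 0.3137

0.3137


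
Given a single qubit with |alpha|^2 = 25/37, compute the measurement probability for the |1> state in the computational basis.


|alpha|^2 = 25/37 = 0.6757
|beta|^2 = 1 - 25/37 = 12/37 = 0.3243
P(|1>) = |beta|^2 = 0.3243

0.3243


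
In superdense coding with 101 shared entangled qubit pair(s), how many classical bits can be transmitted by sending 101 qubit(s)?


Superdense coding allows 2 classical bits per shared entangled pair.
101 pair(s) -> 2 * 101 = 202 classical bits

202


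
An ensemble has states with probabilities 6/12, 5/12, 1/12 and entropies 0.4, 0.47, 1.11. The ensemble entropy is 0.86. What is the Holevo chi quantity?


chi = S(rho) - sum_i p_i * S(rho_i)
Weighted entropy = 6/12 * 0.4 + 5/12 * 0.47 + 1/12 * 1.11
= 0.4883
chi = 0.86 - 0.4883
= 0.3717

0.3717


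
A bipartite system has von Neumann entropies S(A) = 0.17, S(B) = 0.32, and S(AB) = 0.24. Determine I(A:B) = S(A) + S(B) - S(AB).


I(A:B) = S(A) + S(B) - S(AB)
= 0.17 + 0.32 - 0.24
= 0.2500

0.2500


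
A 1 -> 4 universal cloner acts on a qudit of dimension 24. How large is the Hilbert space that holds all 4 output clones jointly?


Output space = H^(tensor 4) where dim(H) = 24
dim = 24^4
= 576 (after 2 factors)
= 13824 (after 3 factors)
= 331776 (after 4 factors)
= 331776

331776


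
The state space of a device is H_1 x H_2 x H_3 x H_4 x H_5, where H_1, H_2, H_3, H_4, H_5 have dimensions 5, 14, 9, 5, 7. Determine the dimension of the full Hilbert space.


dim(H_1 x H_2 x H_3 x H_4 x H_5) = 5 * 14 * 9 * 5 * 7
= 70 * 9 * 5 * 7
= 630 * 5 * 7
= 3150 * 7
= 22050

22050


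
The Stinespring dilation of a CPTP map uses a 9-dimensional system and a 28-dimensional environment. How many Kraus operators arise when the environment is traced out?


Tracing out the environment in an orthonormal basis {|i>_E} gives Kraus operators K_i = <i|_E U |0>_E.
Number of Kraus operators = dim(H_env) = d_env
= 28

28


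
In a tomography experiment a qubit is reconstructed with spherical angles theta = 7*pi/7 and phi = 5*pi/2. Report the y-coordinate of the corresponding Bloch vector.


theta = 3.1416, phi = 7.8540
r_y = sin(theta)*sin(phi) = 0.0000 * 1.0000
r_y = 0.0000

0.0000


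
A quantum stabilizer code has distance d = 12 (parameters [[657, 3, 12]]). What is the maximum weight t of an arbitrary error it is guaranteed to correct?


Code parameters: [[657, 3, 12]], distance d = 12.
Number of correctable errors = floor((d-1)/2)
= floor((12 - 1)/2)
= floor(11/2)
= 5

5


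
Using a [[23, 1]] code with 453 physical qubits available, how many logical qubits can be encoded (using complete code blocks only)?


Each code block uses 23 physical qubits for 1 logical qubit(s).
Number of complete blocks = floor(453 / 23) = 19
Logical qubits = 19 * 1
= 19

19


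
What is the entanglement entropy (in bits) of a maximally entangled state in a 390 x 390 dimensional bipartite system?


For a maximally entangled state in d x d:
S = log2(d) = log2(390)
= 8.6073

8.6073


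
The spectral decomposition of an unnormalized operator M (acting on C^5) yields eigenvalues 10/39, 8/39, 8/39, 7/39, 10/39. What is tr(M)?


tr(M) = sum of eigenvalues
= 10/39 + 8/39 + 8/39 + 7/39 + 10/39
= 43/39
= 1.1026

1.1026


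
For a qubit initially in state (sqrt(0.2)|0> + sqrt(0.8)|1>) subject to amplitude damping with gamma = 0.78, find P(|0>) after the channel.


For amplitude damping with parameter gamma on state sqrt(a)|0> + sqrt(b)|1>:
alpha^2 = 0.2, beta^2 = 0.8
P(|0>) = alpha^2 + gamma * beta^2
= 0.2 + 0.78 * 0.8
= 0.2 + 0.6240
= 0.8240

0.8240


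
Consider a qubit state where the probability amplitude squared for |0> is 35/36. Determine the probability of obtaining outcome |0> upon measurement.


|alpha|^2 = 35/36 = 0.9722
|beta|^2 = 1 - 35/36 = 1/36 = 0.0278
P(|0>) = |alpha|^2 = 0.9722

0.9722


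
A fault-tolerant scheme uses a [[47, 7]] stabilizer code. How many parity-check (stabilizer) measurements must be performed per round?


For an [[n,k]] stabilizer code:
Number of stabilizer generators = n - k
= 47 - 7
= 40

40


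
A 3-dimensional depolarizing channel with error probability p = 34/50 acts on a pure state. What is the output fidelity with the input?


F = (1-p) + p/d
= (1 - 0.6800) + 0.6800/3
= 0.3200 + 0.2267
= 0.5467

0.5467


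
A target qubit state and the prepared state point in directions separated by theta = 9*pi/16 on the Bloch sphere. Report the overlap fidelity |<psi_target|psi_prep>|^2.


For states separated by angle theta on Bloch sphere:
F = cos^2(theta/2)
theta = 9*pi/16 = 1.7671
theta/2 = 0.8836
cos(theta/2) = 0.6344
F = 0.4025

0.4025


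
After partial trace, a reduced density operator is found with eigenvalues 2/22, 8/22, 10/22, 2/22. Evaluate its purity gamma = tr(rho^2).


tr(rho^2) = sum of eigenvalues squared
= (2/22)^2 + (8/22)^2 + (10/22)^2 + (2/22)^2
= (4 + 64 + 100 + 4) / 484
= 172/484
= 0.3554

0.3554


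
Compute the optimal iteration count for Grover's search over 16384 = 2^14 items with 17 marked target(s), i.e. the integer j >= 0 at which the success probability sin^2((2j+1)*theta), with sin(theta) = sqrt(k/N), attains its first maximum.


After j Grover iterations the success probability is P(j) = sin^2((2j+1)*theta), where sin(theta) = sqrt(k/N).
N = 2^14 = 16384, k = 17
sin(theta) = sqrt(k/N) = 0.0322117627
theta = arcsin(sqrt(k/N)) = 0.03221733578 rad
P(j) reaches its first maximum when (2j+1)*theta is as close as possible to pi/2, i.e. j = round(pi/(4*theta) - 1/2).
pi/(4*theta) - 1/2 = 23.8781
(For comparison, the common estimate pi/4 * sqrt(N/k) = 24.3823; the exact maximiser is used here.)
Optimal iterations = 24

24


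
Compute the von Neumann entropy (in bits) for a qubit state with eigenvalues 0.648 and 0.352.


S = -p*log2(p) - (1-p)*log2(1-p)
p = 0.6480, 1-p = 0.3520
= -0.6480 * log2(0.6480) - 0.3520 * log2(0.3520)
= -(-0.4056) - (-0.5302)
= 0.9358

0.9358


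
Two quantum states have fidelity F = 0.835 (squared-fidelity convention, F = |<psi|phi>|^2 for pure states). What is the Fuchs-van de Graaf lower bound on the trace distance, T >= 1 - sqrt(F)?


Fuchs-van de Graaf (squared-fidelity convention): 1 - sqrt(F) <= T <= sqrt(1 - F).
Lower bound: T >= 1 - sqrt(F)
sqrt(F) = sqrt(0.835) = 0.9138
T >= 1 - 0.9138
T >= 0.0862

0.0862


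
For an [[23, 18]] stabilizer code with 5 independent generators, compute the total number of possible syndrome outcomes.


Each stabilizer generator gives a binary (+1 or -1) measurement outcome.
With 5 independent generators:
Total syndromes = 2^5
= 32

32


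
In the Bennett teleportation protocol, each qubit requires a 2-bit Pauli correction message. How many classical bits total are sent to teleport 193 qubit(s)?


Quantum teleportation requires 2 classical bits per qubit teleported.
193 qubit(s) -> 2 * 193 = 386 classical bits

386


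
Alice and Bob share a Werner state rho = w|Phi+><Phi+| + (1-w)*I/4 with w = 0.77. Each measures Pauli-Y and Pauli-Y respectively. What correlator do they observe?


|Phi+> = (|00> + |11>)/sqrt(2)
For the pure Bell state, <Y_A Y_B> = -1 (Bell-state Pauli correlator).
The maximally-mixed part I/4 has tr(I/4 * P tensor P) = 0 for any traceless Pauli P.
So <Y_A Y_B>_rho = w * (-1) + (1 - w) * 0
= 0.77 * (-1)
= -0.7700

-0.7700


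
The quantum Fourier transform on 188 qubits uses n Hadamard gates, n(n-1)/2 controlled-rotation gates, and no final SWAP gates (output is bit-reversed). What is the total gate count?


Hadamard gates: 188
Controlled rotations: n*(n-1)/2 = 188*187/2 = 17578
SWAP gates: 0 (omitted)
Total = 188 + 17578
= 17766

17766


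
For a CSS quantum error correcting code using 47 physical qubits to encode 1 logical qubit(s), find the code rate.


Code rate R = k/n
= 1/47
= 0.0213

0.0213


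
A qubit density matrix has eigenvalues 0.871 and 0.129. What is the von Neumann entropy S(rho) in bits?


S = -p*log2(p) - (1-p)*log2(1-p)
p = 0.8710, 1-p = 0.1290
= -0.8710 * log2(0.8710) - 0.1290 * log2(0.1290)
= -(-0.1736) - (-0.3811)
= 0.5547

0.5547


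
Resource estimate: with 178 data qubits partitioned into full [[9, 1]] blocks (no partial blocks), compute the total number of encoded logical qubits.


Each code block uses 9 physical qubits for 1 logical qubit(s).
Number of complete blocks = floor(178 / 9) = 19
Logical qubits = 19 * 1
= 19

19


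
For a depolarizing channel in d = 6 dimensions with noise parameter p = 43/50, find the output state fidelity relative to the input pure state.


F = (1-p) + p/d
= (1 - 0.8600) + 0.8600/6
= 0.1400 + 0.1433
= 0.2833

0.2833


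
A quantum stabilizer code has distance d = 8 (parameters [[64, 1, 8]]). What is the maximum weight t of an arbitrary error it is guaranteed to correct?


Code parameters: [[64, 1, 8]], distance d = 8.
Number of correctable errors = floor((d-1)/2)
= floor((8 - 1)/2)
= floor(7/2)
= 3

3


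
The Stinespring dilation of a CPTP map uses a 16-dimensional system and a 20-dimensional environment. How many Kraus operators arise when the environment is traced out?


Tracing out the environment in an orthonormal basis {|i>_E} gives Kraus operators K_i = <i|_E U |0>_E.
Number of Kraus operators = dim(H_env) = d_env
= 20

20


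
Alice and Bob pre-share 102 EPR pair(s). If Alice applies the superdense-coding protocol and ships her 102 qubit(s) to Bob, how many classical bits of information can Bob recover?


Superdense coding allows 2 classical bits per shared entangled pair.
102 pair(s) -> 2 * 102 = 204 classical bits

204


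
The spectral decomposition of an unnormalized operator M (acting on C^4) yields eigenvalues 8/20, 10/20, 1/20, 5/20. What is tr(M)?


tr(M) = sum of eigenvalues
= 8/20 + 10/20 + 1/20 + 5/20
= 24/20
= 1.2000

1.2000


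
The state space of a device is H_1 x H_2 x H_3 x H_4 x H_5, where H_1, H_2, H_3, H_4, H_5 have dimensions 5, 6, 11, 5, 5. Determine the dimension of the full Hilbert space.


dim(H_1 x H_2 x H_3 x H_4 x H_5) = 5 * 6 * 11 * 5 * 5
= 30 * 11 * 5 * 5
= 330 * 5 * 5
= 1650 * 5
= 8250

8250


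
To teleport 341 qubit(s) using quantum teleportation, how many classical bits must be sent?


Quantum teleportation requires 2 classical bits per qubit teleported.
341 qubit(s) -> 2 * 341 = 682 classical bits

682


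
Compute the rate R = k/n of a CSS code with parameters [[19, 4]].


Code rate R = k/n
= 4/19
= 0.2105

0.2105


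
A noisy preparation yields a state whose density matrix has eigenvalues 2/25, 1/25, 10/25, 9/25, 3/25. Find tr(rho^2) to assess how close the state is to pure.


tr(rho^2) = sum of eigenvalues squared
= (2/25)^2 + (1/25)^2 + (10/25)^2 + (9/25)^2 + (3/25)^2
= (4 + 1 + 100 + 81 + 9) / 625
= 195/625
= 0.3120

0.3120


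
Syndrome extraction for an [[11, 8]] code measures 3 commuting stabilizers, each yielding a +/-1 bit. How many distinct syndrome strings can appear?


Each stabilizer generator gives a binary (+1 or -1) measurement outcome.
With 3 independent generators:
Total syndromes = 2^3
= 8

8


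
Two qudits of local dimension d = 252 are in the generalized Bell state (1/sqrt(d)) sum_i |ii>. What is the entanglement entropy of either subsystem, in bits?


For a maximally entangled state in d x d:
S = log2(d) = log2(252)
= 7.9773

7.9773


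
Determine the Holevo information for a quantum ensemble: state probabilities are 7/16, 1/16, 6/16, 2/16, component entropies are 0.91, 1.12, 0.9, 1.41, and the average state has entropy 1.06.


chi = S(rho) - sum_i p_i * S(rho_i)
Weighted entropy = 7/16 * 0.91 + 1/16 * 1.12 + 6/16 * 0.9 + 2/16 * 1.41
= 0.9819
chi = 1.06 - 0.9819
= 0.0781

0.0781


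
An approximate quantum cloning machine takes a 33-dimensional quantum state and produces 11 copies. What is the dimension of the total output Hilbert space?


Output space = H^(tensor 11) where dim(H) = 33
dim = 33^11
= 1089 (after 2 factors)
= 35937 (after 3 factors)
= 1185921 (after 4 factors)
= 39135393 (after 5 factors)
= 1291467969 (after 6 factors)
= 42618442977 (after 7 factors)
= 1406408618241 (after 8 factors)
= 46411484401953 (after 9 factors)
= 1531578985264449 (after 10 factors)
= 50542106513726817 (after 11 factors)
= 50542106513726817

50542106513726817
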